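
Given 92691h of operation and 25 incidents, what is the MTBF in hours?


Formula: MTBF = Total operating time / Number of failures
MTBF = 92691 / 25
MTBF = 3707.64 hours

3707.64 hours


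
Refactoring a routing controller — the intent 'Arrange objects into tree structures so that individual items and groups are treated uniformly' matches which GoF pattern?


This matches the Composite pattern

Composite


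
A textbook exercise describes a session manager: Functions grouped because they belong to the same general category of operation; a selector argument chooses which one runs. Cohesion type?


Reasoning: Grouped by category of activity, not by data or sequence
Type: Logical cohesion

Logical cohesion


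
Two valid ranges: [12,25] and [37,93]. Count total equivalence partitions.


Valid ranges: [12,25] and [37,93]
Class 1: x < 12 — invalid
Class 2: 12 ≤ x ≤ 25 — valid
Class 3: 25 < x < 37 — invalid (gap between ranges)
Class 4: 37 ≤ x ≤ 93 — valid
Class 5: x > 93 — invalid
Total equivalence classes: 5

5 equivalence classes


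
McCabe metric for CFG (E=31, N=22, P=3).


Formula: V(G) = E - N + 2P
V(G) = 31 - 22 + 2*3
V(G) = 9 + 6
V(G) = 15

15


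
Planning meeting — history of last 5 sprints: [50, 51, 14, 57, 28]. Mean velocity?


Formula: Avg velocity = Total points / Number of sprints
Points: [50, 51, 14, 57, 28]
Sum = 50 + 51 + 14 + 57 + 28 = 200
Avg velocity = 200 / 5 = 40.0 points/sprint

40.0 points/sprint


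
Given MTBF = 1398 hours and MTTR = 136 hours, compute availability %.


Availability = MTBF / (MTBF + MTTR)
Availability = 1398 / (1398 + 136)
Availability = 1398 / 1534
Availability = 91.1343%

91.1343%


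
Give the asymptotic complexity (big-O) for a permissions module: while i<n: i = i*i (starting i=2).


Reasoning: squaring drives double-exponential growth; iterations ~ log log n
Complexity: O(log log n)

O(log log n)


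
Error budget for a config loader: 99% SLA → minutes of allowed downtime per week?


Formula: allowed downtime = period * (100 - SLA) / 100
Period (week) = 10080 minutes
Unavailability fraction = (100 - 99.0) / 100
Allowed downtime = 10080 * (100 - 99.0) / 100
Allowed downtime = 100.8 minutes

100.8 minutes


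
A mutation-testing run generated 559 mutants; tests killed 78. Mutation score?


Mutation score = killed / total * 100
Mutation score = 78 / 559 * 100
Mutation score = 13.95%

13.95%


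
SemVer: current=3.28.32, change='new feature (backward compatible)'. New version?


Current: 3.28.32
Change category: 'new feature (backward compatible)' → minor bump
SemVer rule: minor bump → increment MINOR, reset PATCH to 0 (MAJOR unchanged)
New: 3.29.0

3.29.0


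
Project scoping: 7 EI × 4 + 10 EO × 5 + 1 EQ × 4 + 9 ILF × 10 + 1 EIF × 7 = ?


UFP = EI*4 + EO*5 + EQ*4 + ILF*10 + EIF*7
UFP = 7*4 + 10*5 + 1*4 + 9*10 + 1*7
UFP = 28 + 50 + 4 + 90 + 7
UFP = 179

179


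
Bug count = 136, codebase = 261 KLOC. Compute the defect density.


Defect density = defects / KLOC
Defect density = 136 / 261
Defect density = 0.521 defects/KLOC

0.521 defects/KLOC


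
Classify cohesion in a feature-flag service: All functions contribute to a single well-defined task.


Reasoning: Best: single purpose
Type: Functional cohesion

Functional cohesion


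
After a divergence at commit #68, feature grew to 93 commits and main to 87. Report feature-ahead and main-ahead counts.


Common ancestor: commit #68
feature commits after divergence: 93 - 68 = 25
main commits after divergence: 87 - 68 = 19
feature is 25 commits ahead of main
main is 19 commits ahead of feature

feature ahead: 25, main ahead: 19


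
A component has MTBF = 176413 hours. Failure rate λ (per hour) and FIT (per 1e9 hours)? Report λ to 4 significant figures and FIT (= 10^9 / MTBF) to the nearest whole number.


Formula: λ = 1 / MTBF; FIT = λ × 1e9 = 1e9 / MTBF
λ = 1 / 176413 ≈ 5.669e-06 failures/hour
FIT = 1e9 / 176413 ≈ 5669 failures per 1e9 hours (nearest whole number)

λ = 5.669e-06 /h, FIT = 5669


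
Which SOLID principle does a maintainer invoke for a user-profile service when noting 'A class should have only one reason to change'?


This describes the Single Responsibility Principle (SRP)

Single Responsibility Principle (SRP)


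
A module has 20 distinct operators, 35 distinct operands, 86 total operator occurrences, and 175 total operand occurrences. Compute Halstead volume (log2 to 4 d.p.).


Formula: V = N * log2(η), where N = N1 + N2 and η = η1 + η2
η = 20 + 35 = 55
N = 86 + 175 = 261
log2(55) ≈ 5.7814
V = 261 * 5.7814 = 1508.95

1508.95


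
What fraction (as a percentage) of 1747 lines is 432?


Coverage = covered / total * 100
Coverage = 432 / 1747 * 100
Coverage = 24.73%

24.73%


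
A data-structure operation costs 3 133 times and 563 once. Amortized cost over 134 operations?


Formula: Amortized cost = Total cost / Operations
Total cost = (133 * 3) + (1 * 563)
Total cost = 399 + 563 = 962
Amortized = 962 / 134 = 7.1791

7.1791


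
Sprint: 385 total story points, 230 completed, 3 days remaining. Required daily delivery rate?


Formula: Required rate = Remaining points / Days left
Remaining = 385 - 230 = 155 points
Required rate = 155 / 3 = 51.67 points/day

51.67 points/day


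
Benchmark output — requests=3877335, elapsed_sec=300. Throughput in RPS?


Formula: throughput = requests / seconds
throughput = 3877335 / 300
throughput = 12924.45 requests/second

12924.45 requests/second


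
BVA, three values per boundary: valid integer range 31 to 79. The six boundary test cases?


Range: [31, 79]
Boundaries: just below min, min, min+1, max-1, max, just above max
Values: [30, 31, 32, 78, 79, 80]

[30, 31, 32, 78, 79, 80]


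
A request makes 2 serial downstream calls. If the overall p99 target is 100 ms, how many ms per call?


Formula: per_stage = total_budget / stages
per_stage = 100 / 2
per_stage = 50.0 ms

50.0 ms


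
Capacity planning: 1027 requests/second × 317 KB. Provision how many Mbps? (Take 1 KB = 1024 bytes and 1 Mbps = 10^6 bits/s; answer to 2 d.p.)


Formula: Mbps = payload_bytes * RPS * 8 / 1e6
Payload per request = 317 KB = 317 * 1024 = 324608 bytes
Total bytes/sec = 324608 * 1027 = 333372416
Total bits/sec = 333372416 * 8 = 2666979328
Mbps = 2666979328 / 1e6 = 2666.98

2666.98 Mbps


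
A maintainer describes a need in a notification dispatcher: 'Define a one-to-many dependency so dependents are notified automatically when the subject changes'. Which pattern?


This matches the Observer pattern

Observer


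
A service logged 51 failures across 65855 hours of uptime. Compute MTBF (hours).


Formula: MTBF = Total operating time / Number of failures
MTBF = 65855 / 51
MTBF = 1291.27 hours

1291.27 hours


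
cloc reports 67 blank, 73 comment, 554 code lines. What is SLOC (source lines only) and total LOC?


Total LOC = blank + comment + code
Total LOC = 67 + 73 + 554 = 694
SLOC (source only) = code = 554

Total LOC: 694, SLOC: 554


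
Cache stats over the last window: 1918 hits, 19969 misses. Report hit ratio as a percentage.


Formula: hit rate = hits / (hits + misses) * 100
hit rate = 1918 / (1918 + 19969) * 100
hit rate = 1918 / 21887 * 100
hit rate = 8.76%

8.76%


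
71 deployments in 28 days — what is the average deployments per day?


Formula: deployments per day = releases / days
= 71 / 28
= 2.536 deploys/day
(equivalently, 17.75 deploys/week)

2.536 deploys/day


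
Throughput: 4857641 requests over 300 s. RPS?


Formula: throughput = requests / seconds
throughput = 4857641 / 300
throughput = 16192.14 requests/second

16192.14 requests/second


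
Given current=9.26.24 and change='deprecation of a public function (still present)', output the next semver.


Current: 9.26.24
Change category: 'deprecation of a public function (still present)' → minor bump
SemVer rule: minor bump → increment MINOR, reset PATCH to 0 (MAJOR unchanged)
New: 9.27.0

9.27.0


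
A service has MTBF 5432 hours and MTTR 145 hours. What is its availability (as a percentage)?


Availability = MTBF / (MTBF + MTTR)
Availability = 5432 / (5432 + 145)
Availability = 5432 / 5577
Availability = 97.4%

97.4%


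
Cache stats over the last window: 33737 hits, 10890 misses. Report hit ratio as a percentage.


Formula: hit rate = hits / (hits + misses) * 100
hit rate = 33737 / (33737 + 10890) * 100
hit rate = 33737 / 44627 * 100
hit rate = 75.6%

75.6%


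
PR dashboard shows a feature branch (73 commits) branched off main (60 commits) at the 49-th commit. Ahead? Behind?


Common ancestor: commit #49
feature commits after divergence: 73 - 49 = 24
main commits after divergence: 60 - 49 = 11
feature is 24 commits ahead of main
main is 11 commits ahead of feature

feature ahead: 24, main ahead: 11


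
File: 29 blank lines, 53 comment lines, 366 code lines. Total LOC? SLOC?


Total LOC = blank + comment + code
Total LOC = 29 + 53 + 366 = 448
SLOC (source only) = code = 366

Total LOC: 448, SLOC: 366


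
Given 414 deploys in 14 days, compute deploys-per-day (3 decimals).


Formula: deployments per day = releases / days
= 414 / 14
= 29.571 deploys/day
(equivalently, 207.0 deploys/week)

29.571 deploys/day


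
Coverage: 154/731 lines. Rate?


Coverage = covered / total * 100
Coverage = 154 / 731 * 100
Coverage = 21.07%

21.07%


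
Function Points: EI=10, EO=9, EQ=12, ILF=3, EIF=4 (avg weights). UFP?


UFP = EI*4 + EO*5 + EQ*4 + ILF*10 + EIF*7
UFP = 10*4 + 9*5 + 12*4 + 3*10 + 4*7
UFP = 40 + 45 + 48 + 30 + 28
UFP = 191

191


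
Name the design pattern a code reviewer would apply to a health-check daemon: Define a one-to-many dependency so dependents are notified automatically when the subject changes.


This matches the Observer pattern

Observer


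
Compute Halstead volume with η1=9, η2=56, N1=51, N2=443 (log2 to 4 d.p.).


Formula: V = N * log2(η), where N = N1 + N2 and η = η1 + η2
η = 9 + 56 = 65
N = 51 + 443 = 494
log2(65) ≈ 6.0224
V = 494 * 6.0224 = 2975.07

2975.07


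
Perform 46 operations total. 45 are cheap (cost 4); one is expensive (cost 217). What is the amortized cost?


Formula: Amortized cost = Total cost / Operations
Total cost = (45 * 4) + (1 * 217)
Total cost = 180 + 217 = 397
Amortized = 397 / 46 = 8.6304

8.6304


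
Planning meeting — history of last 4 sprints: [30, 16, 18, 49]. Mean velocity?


Formula: Avg velocity = Total points / Number of sprints
Points: [30, 16, 18, 49]
Sum = 30 + 16 + 18 + 49 = 113
Avg velocity = 113 / 4 = 28.25 points/sprint

28.25 points/sprint


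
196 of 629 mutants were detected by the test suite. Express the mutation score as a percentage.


Mutation score = killed / total * 100
Mutation score = 196 / 629 * 100
Mutation score = 31.16%

31.16%


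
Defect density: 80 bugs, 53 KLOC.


Defect density = defects / KLOC
Defect density = 80 / 53
Defect density = 1.509 defects/KLOC

1.509 defects/KLOC


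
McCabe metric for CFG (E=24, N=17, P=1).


Formula: V(G) = E - N + 2P
V(G) = 24 - 17 + 2*1
V(G) = 7 + 2
V(G) = 9

9


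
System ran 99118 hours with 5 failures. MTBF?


Formula: MTBF = Total operating time / Number of failures
MTBF = 99118 / 5
MTBF = 19823.6 hours

19823.6 hours


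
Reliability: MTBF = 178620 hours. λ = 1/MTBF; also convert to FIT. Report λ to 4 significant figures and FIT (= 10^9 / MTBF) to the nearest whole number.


Formula: λ = 1 / MTBF; FIT = λ × 1e9 = 1e9 / MTBF
λ = 1 / 178620 ≈ 5.598e-06 failures/hour
FIT = 1e9 / 178620 ≈ 5598 failures per 1e9 hours (nearest whole number)

λ = 5.598e-06 /h, FIT = 5598


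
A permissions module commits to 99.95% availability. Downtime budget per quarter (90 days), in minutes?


Formula: allowed downtime = period * (100 - SLA) / 100
Period (quarter (90 days)) = 129600 minutes
Unavailability fraction = (100 - 99.95) / 100
Allowed downtime = 129600 * (100 - 99.95) / 100
Allowed downtime = 64.8 minutes

64.8 minutes


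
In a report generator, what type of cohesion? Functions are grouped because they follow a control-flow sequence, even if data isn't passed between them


Reasoning: Grouped by order of execution within a routine, not by data flow
Type: Procedural cohesion

Procedural cohesion


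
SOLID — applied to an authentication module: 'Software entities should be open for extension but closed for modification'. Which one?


This describes the Open/Closed Principle (OCP)

Open/Closed Principle (OCP)


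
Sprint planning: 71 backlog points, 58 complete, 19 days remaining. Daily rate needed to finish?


Formula: Required rate = Remaining points / Days left
Remaining = 71 - 58 = 13 points
Required rate = 13 / 19 = 0.68 points/day

0.68 points/day


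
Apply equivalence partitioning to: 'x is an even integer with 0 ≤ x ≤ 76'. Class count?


Constraint: even integers in [0, 76]
Class 1: x < 0 — out-of-range invalid
Class 2: x in [0,76] but odd — wrong type invalid
Class 3: x in [0,76] and even — valid
Class 4: x > 76 — out-of-range invalid
Total equivalence classes: 4

4 equivalence classes


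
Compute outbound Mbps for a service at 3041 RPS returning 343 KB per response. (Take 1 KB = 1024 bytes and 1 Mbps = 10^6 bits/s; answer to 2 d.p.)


Formula: Mbps = payload_bytes * RPS * 8 / 1e6
Payload per request = 343 KB = 343 * 1024 = 351232 bytes
Total bytes/sec = 351232 * 3041 = 1068096512
Total bits/sec = 1068096512 * 8 = 8544772096
Mbps = 8544772096 / 1e6 = 8544.77

8544.77 Mbps


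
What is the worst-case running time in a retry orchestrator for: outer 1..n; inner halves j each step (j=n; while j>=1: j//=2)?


Reasoning: n times log n
Complexity: O(n log n)

O(n log n)


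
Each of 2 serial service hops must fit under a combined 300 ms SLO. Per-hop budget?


Formula: per_stage = total_budget / stages
per_stage = 300 / 2
per_stage = 150.0 ms

150.0 ms


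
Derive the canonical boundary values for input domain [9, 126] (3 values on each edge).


Range: [9, 126]
Boundaries: just below min, min, min+1, max-1, max, just above max
Values: [8, 9, 10, 125, 126, 127]

[8, 9, 10, 125, 126, 127]


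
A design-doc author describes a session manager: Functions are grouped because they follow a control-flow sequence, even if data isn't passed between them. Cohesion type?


Reasoning: Grouped by order of execution within a routine, not by data flow
Type: Procedural cohesion

Procedural cohesion


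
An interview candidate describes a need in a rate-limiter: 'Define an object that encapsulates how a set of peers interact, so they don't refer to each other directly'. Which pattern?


This matches the Mediator pattern

Mediator


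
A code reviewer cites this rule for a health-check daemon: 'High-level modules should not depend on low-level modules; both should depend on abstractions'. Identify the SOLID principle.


This describes the Dependency Inversion Principle (DIP)

Dependency Inversion Principle (DIP)


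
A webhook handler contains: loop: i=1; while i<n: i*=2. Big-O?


Reasoning: i doubles each step so iterations are log2(n)
Complexity: O(log n)

O(log n)


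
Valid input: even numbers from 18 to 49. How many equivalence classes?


Constraint: even integers in [18, 49]
Class 1: x < 18 — out-of-range invalid
Class 2: x in [18,49] but odd — wrong type invalid
Class 3: x in [18,49] and even — valid
Class 4: x > 49 — out-of-range invalid
Total equivalence classes: 4

4 equivalence classes


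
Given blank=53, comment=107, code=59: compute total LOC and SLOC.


Total LOC = blank + comment + code
Total LOC = 53 + 107 + 59 = 219
SLOC (source only) = code = 59

Total LOC: 219, SLOC: 59


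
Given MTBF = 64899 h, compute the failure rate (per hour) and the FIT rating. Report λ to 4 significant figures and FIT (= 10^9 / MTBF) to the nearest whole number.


Formula: λ = 1 / MTBF; FIT = λ × 1e9 = 1e9 / MTBF
λ = 1 / 64899 ≈ 1.541e-05 failures/hour
FIT = 1e9 / 64899 ≈ 15409 failures per 1e9 hours (nearest whole number)

λ = 1.541e-05 /h, FIT = 15409


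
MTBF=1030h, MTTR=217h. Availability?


Availability = MTBF / (MTBF + MTTR)
Availability = 1030 / (1030 + 217)
Availability = 1030 / 1247
Availability = 82.5982%

82.5982%


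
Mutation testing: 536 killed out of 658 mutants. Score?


Mutation score = killed / total * 100
Mutation score = 536 / 658 * 100
Mutation score = 81.46%

81.46%


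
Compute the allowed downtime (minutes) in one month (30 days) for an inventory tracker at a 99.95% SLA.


Formula: allowed downtime = period * (100 - SLA) / 100
Period (month (30 days)) = 43200 minutes
Unavailability fraction = (100 - 99.95) / 100
Allowed downtime = 43200 * (100 - 99.95) / 100
Allowed downtime = 21.6 minutes

21.6 minutes


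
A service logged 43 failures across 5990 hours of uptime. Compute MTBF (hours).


Formula: MTBF = Total operating time / Number of failures
MTBF = 5990 / 43
MTBF = 139.3 hours

139.3 hours


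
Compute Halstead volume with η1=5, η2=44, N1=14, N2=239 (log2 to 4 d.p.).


Formula: V = N * log2(η), where N = N1 + N2 and η = η1 + η2
η = 5 + 44 = 49
N = 14 + 239 = 253
log2(49) ≈ 5.6147
V = 253 * 5.6147 = 1420.52

1420.52


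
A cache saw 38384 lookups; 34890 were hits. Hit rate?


Formula: hit rate = hits / (hits + misses) * 100
hit rate = 34890 / (34890 + 3494) * 100
hit rate = 34890 / 38384 * 100
hit rate = 90.9%

90.9%


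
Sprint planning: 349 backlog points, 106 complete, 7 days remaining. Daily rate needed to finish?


Formula: Required rate = Remaining points / Days left
Remaining = 349 - 106 = 243 points
Required rate = 243 / 7 = 34.71 points/day

34.71 points/day


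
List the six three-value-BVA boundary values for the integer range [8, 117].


Range: [8, 117]
Boundaries: just below min, min, min+1, max-1, max, just above max
Values: [7, 8, 9, 116, 117, 118]

[7, 8, 9, 116, 117, 118]


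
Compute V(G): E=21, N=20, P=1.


Formula: V(G) = E - N + 2P
V(G) = 21 - 20 + 2*1
V(G) = 1 + 2
V(G) = 3

3


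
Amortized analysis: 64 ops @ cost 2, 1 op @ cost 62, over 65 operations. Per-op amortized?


Formula: Amortized cost = Total cost / Operations
Total cost = (64 * 2) + (1 * 62)
Total cost = 128 + 62 = 190
Amortized = 190 / 65 = 2.9231

2.9231


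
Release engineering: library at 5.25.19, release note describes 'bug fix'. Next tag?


Current: 5.25.19
Change category: 'bug fix' → patch bump
SemVer rule: patch bump → increment PATCH (MAJOR and MINOR unchanged)
New: 5.25.20

5.25.20


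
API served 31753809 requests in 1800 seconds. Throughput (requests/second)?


Formula: throughput = requests / seconds
throughput = 31753809 / 1800
throughput = 17641.01 requests/second

17641.01 requests/second


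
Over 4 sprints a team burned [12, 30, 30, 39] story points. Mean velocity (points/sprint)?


Formula: Avg velocity = Total points / Number of sprints
Points: [12, 30, 30, 39]
Sum = 12 + 30 + 30 + 39 = 111
Avg velocity = 111 / 4 = 27.75 points/sprint

27.75 points/sprint


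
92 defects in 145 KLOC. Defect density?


Defect density = defects / KLOC
Defect density = 92 / 145
Defect density = 0.634 defects/KLOC

0.634 defects/KLOC


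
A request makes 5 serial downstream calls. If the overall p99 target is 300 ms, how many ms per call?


Formula: per_stage = total_budget / stages
per_stage = 300 / 5
per_stage = 60.0 ms

60.0 ms


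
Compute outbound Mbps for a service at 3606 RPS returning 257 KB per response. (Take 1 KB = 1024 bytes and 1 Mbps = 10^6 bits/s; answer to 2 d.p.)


Formula: Mbps = payload_bytes * RPS * 8 / 1e6
Payload per request = 257 KB = 257 * 1024 = 263168 bytes
Total bytes/sec = 263168 * 3606 = 948983808
Total bits/sec = 948983808 * 8 = 7591870464
Mbps = 7591870464 / 1e6 = 7591.87

7591.87 Mbps


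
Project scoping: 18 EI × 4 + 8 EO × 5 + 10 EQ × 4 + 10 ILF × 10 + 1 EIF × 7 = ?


UFP = EI*4 + EO*5 + EQ*4 + ILF*10 + EIF*7
UFP = 18*4 + 8*5 + 10*4 + 10*10 + 1*7
UFP = 72 + 40 + 40 + 100 + 7
UFP = 259

259


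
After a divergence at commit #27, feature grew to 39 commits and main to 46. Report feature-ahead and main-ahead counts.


Common ancestor: commit #27
feature commits after divergence: 39 - 27 = 12
main commits after divergence: 46 - 27 = 19
feature is 12 commits ahead of main
main is 19 commits ahead of feature

feature ahead: 12, main ahead: 19


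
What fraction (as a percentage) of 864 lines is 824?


Coverage = covered / total * 100
Coverage = 824 / 864 * 100
Coverage = 95.37%

95.37%


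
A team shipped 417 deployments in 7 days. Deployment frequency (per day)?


Formula: deployments per day = releases / days
= 417 / 7
= 59.571 deploys/day
(equivalently, 417.0 deploys/week)

59.571 deploys/day


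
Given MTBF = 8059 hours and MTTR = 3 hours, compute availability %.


Availability = MTBF / (MTBF + MTTR)
Availability = 8059 / (8059 + 3)
Availability = 8059 / 8062
Availability = 99.9628%

99.9628%


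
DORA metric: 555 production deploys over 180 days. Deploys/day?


Formula: deployments per day = releases / days
= 555 / 180
= 3.083 deploys/day
(equivalently, 21.58 deploys/week)

3.083 deploys/day


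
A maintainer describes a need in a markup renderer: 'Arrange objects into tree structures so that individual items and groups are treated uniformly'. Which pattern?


This matches the Composite pattern

Composite


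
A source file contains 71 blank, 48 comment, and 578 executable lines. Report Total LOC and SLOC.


Total LOC = blank + comment + code
Total LOC = 71 + 48 + 578 = 697
SLOC (source only) = code = 578

Total LOC: 697, SLOC: 578


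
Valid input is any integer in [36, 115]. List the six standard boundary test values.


Range: [36, 115]
Boundaries: just below min, min, min+1, max-1, max, just above max
Values: [35, 36, 37, 114, 115, 116]

[35, 36, 37, 114, 115, 116]


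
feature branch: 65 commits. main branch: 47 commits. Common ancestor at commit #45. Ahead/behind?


Common ancestor: commit #45
feature commits after divergence: 65 - 45 = 20
main commits after divergence: 47 - 45 = 2
feature is 20 commits ahead of main
main is 2 commits ahead of feature

feature ahead: 20, main ahead: 2


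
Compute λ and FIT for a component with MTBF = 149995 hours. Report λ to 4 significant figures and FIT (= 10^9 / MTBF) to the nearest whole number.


Formula: λ = 1 / MTBF; FIT = λ × 1e9 = 1e9 / MTBF
λ = 1 / 149995 ≈ 6.667e-06 failures/hour
FIT = 1e9 / 149995 ≈ 6667 failures per 1e9 hours (nearest whole number)

λ = 6.667e-06 /h, FIT = 6667


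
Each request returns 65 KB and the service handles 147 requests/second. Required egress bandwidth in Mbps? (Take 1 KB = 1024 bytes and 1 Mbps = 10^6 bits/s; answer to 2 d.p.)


Formula: Mbps = payload_bytes * RPS * 8 / 1e6
Payload per request = 65 KB = 65 * 1024 = 66560 bytes
Total bytes/sec = 66560 * 147 = 9784320
Total bits/sec = 9784320 * 8 = 78274560
Mbps = 78274560 / 1e6 = 78.27

78.27 Mbps


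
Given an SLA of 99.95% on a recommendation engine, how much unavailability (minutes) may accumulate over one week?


Formula: allowed downtime = period * (100 - SLA) / 100
Period (week) = 10080 minutes
Unavailability fraction = (100 - 99.95) / 100
Allowed downtime = 10080 * (100 - 99.95) / 100
Allowed downtime = 5.04 minutes

5.04 minutes


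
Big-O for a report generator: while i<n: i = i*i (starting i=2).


Reasoning: squaring drives double-exponential growth; iterations ~ log log n
Complexity: O(log log n)

O(log log n)


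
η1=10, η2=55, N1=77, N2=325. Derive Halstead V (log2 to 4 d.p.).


Formula: V = N * log2(η), where N = N1 + N2 and η = η1 + η2
η = 10 + 55 = 65
N = 77 + 325 = 402
log2(65) ≈ 6.0224
V = 402 * 6.0224 = 2421.00

2421.00


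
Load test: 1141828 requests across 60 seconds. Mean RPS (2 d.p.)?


Formula: throughput = requests / seconds
throughput = 1141828 / 60
throughput = 19030.47 requests/second

19030.47 requests/second


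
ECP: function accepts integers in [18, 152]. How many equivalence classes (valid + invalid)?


Valid range: [18, 152]
Class 1: x < 18 — invalid
Class 2: 18 ≤ x ≤ 152 — valid
Class 3: x > 152 — invalid
Total equivalence classes: 3

3 equivalence classes


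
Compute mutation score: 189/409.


Mutation score = killed / total * 100
Mutation score = 189 / 409 * 100
Mutation score = 46.21%

46.21%


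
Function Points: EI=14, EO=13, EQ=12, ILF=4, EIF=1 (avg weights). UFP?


UFP = EI*4 + EO*5 + EQ*4 + ILF*10 + EIF*7
UFP = 14*4 + 13*5 + 12*4 + 4*10 + 1*7
UFP = 56 + 65 + 48 + 40 + 7
UFP = 216

216


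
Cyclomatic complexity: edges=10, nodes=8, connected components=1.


Formula: V(G) = E - N + 2P
V(G) = 10 - 8 + 2*1
V(G) = 2 + 2
V(G) = 4

4


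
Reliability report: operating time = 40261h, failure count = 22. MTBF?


Formula: MTBF = Total operating time / Number of failures
MTBF = 40261 / 22
MTBF = 1830.05 hours

1830.05 hours


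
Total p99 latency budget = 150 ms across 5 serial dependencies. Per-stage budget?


Formula: per_stage = total_budget / stages
per_stage = 150 / 5
per_stage = 30.0 ms

30.0 ms


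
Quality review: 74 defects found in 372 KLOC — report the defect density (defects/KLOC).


Defect density = defects / KLOC
Defect density = 74 / 372
Defect density = 0.199 defects/KLOC

0.199 defects/KLOC


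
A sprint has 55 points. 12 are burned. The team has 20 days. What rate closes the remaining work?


Formula: Required rate = Remaining points / Days left
Remaining = 55 - 12 = 43 points
Required rate = 43 / 20 = 2.15 points/day

2.15 points/day


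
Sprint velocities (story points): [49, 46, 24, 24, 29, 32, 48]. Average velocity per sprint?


Formula: Avg velocity = Total points / Number of sprints
Points: [49, 46, 24, 24, 29, 32, 48]
Sum = 49 + 46 + 24 + 24 + 29 + 32 + 48 = 252
Avg velocity = 252 / 7 = 36.0 points/sprint

36.0 points/sprint


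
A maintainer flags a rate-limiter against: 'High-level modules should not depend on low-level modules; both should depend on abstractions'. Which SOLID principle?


This describes the Dependency Inversion Principle (DIP)

Dependency Inversion Principle (DIP)


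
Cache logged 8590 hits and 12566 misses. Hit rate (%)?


Formula: hit rate = hits / (hits + misses) * 100
hit rate = 8590 / (8590 + 12566) * 100
hit rate = 8590 / 21156 * 100
hit rate = 40.6%

40.6%


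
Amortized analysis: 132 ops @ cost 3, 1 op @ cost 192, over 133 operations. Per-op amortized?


Formula: Amortized cost = Total cost / Operations
Total cost = (132 * 3) + (1 * 192)
Total cost = 396 + 192 = 588
Amortized = 588 / 133 = 4.4211

4.4211


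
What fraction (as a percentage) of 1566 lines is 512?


Coverage = covered / total * 100
Coverage = 512 / 1566 * 100
Coverage = 32.69%

32.69%


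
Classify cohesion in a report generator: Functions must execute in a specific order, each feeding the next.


Reasoning: Output of one is input to next
Type: Sequential cohesion

Sequential cohesion


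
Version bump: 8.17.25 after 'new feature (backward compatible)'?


Current: 8.17.25
Change category: 'new feature (backward compatible)' → minor bump
SemVer rule: minor bump → increment MINOR, reset PATCH to 0 (MAJOR unchanged)
New: 8.18.0

8.18.0


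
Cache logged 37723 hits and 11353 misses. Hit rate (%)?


Formula: hit rate = hits / (hits + misses) * 100
hit rate = 37723 / (37723 + 11353) * 100
hit rate = 37723 / 49076 * 100
hit rate = 76.87%

76.87%


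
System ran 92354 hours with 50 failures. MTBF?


Formula: MTBF = Total operating time / Number of failures
MTBF = 92354 / 50
MTBF = 1847.08 hours

1847.08 hours


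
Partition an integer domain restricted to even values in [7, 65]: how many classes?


Constraint: even integers in [7, 65]
Class 1: x < 7 — out-of-range invalid
Class 2: x in [7,65] but odd — wrong type invalid
Class 3: x in [7,65] and even — valid
Class 4: x > 65 — out-of-range invalid
Total equivalence classes: 4

4 equivalence classes


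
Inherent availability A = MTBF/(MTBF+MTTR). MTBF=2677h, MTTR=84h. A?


Availability = MTBF / (MTBF + MTTR)
Availability = 2677 / (2677 + 84)
Availability = 2677 / 2761
Availability = 96.9576%

96.9576%


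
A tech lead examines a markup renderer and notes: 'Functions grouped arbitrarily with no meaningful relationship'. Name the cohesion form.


Reasoning: Worst: random grouping
Type: Coincidental cohesion

Coincidental cohesion


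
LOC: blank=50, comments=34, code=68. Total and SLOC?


Total LOC = blank + comment + code
Total LOC = 50 + 34 + 68 = 152
SLOC (source only) = code = 68

Total LOC: 152, SLOC: 68


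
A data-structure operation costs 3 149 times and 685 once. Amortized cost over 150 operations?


Formula: Amortized cost = Total cost / Operations
Total cost = (149 * 3) + (1 * 685)
Total cost = 447 + 685 = 1132
Amortized = 1132 / 150 = 7.5467

7.5467


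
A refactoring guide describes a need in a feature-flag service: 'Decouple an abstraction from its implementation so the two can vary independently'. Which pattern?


This matches the Bridge pattern

Bridge


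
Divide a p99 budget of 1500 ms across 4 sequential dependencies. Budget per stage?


Formula: per_stage = total_budget / stages
per_stage = 1500 / 4
per_stage = 375.0 ms

375.0 ms


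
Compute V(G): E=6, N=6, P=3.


Formula: V(G) = E - N + 2P
V(G) = 6 - 6 + 2*3
V(G) = 0 + 6
V(G) = 6

6


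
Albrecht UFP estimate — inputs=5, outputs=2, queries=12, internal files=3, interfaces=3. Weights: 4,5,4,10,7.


UFP = EI*4 + EO*5 + EQ*4 + ILF*10 + EIF*7
UFP = 5*4 + 2*5 + 12*4 + 3*10 + 3*7
UFP = 20 + 10 + 48 + 30 + 21
UFP = 129

129


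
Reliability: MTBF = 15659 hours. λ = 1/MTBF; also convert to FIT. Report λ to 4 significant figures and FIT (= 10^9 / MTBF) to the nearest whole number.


Formula: λ = 1 / MTBF; FIT = λ × 1e9 = 1e9 / MTBF
λ = 1 / 15659 ≈ 6.386e-05 failures/hour
FIT = 1e9 / 15659 ≈ 63861 failures per 1e9 hours (nearest whole number)

λ = 6.386e-05 /h, FIT = 63861


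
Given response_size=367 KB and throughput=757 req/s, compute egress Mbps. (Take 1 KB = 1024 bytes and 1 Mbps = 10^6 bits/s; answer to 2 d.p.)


Formula: Mbps = payload_bytes * RPS * 8 / 1e6
Payload per request = 367 KB = 367 * 1024 = 375808 bytes
Total bytes/sec = 375808 * 757 = 284486656
Total bits/sec = 284486656 * 8 = 2275893248
Mbps = 2275893248 / 1e6 = 2275.89

2275.89 Mbps


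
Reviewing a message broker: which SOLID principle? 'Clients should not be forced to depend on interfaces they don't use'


This describes the Interface Segregation Principle (ISP)

Interface Segregation Principle (ISP)


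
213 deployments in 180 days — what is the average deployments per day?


Formula: deployments per day = releases / days
= 213 / 180
= 1.183 deploys/day
(equivalently, 8.28 deploys/week)

1.183 deploys/day


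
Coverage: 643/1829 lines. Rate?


Coverage = covered / total * 100
Coverage = 643 / 1829 * 100
Coverage = 35.16%

35.16%


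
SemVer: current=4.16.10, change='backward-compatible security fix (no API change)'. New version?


Current: 4.16.10
Change category: 'backward-compatible security fix (no API change)' → patch bump
SemVer rule: patch bump → increment PATCH (MAJOR and MINOR unchanged)
New: 4.16.11

4.16.11


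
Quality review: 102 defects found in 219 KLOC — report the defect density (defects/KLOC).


Defect density = defects / KLOC
Defect density = 102 / 219
Defect density = 0.466 defects/KLOC

0.466 defects/KLOC


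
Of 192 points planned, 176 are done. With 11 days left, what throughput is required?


Formula: Required rate = Remaining points / Days left
Remaining = 192 - 176 = 16 points
Required rate = 16 / 11 = 1.45 points/day

1.45 points/day


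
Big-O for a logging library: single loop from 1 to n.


Reasoning: one pass through n items
Complexity: O(n)

O(n)


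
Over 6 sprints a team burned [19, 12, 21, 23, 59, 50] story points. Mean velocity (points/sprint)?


Formula: Avg velocity = Total points / Number of sprints
Points: [19, 12, 21, 23, 59, 50]
Sum = 19 + 12 + 21 + 23 + 59 + 50 = 184
Avg velocity = 184 / 6 = 30.67 points/sprint

30.67 points/sprint


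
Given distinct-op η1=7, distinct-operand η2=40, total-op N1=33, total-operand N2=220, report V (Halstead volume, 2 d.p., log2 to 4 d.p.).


Formula: V = N * log2(η), where N = N1 + N2 and η = η1 + η2
η = 7 + 40 = 47
N = 33 + 220 = 253
log2(47) ≈ 5.5546
V = 253 * 5.5546 = 1405.31

1405.31


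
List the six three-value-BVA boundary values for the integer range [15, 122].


Range: [15, 122]
Boundaries: just below min, min, min+1, max-1, max, just above max
Values: [14, 15, 16, 121, 122, 123]

[14, 15, 16, 121, 122, 123]


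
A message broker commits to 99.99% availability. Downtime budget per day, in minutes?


Formula: allowed downtime = period * (100 - SLA) / 100
Period (day) = 1440 minutes
Unavailability fraction = (100 - 99.99) / 100
Allowed downtime = 1440 * (100 - 99.99) / 100
Allowed downtime = 0.144 minutes

0.144 minutes


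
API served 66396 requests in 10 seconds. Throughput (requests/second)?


Formula: throughput = requests / seconds
throughput = 66396 / 10
throughput = 6639.6 requests/second

6639.6 requests/second


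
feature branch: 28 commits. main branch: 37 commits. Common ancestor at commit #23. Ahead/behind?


Common ancestor: commit #23
feature commits after divergence: 28 - 23 = 5
main commits after divergence: 37 - 23 = 14
feature is 5 commits ahead of main
main is 14 commits ahead of feature

feature ahead: 5, main ahead: 14


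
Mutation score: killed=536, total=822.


Mutation score = killed / total * 100
Mutation score = 536 / 822 * 100
Mutation score = 65.21%

65.21%


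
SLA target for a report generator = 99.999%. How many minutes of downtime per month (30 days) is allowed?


Formula: allowed downtime = period * (100 - SLA) / 100
Period (month (30 days)) = 43200 minutes
Unavailability fraction = (100 - 99.999) / 100
Allowed downtime = 43200 * (100 - 99.999) / 100
Allowed downtime = 0.432 minutes

0.432 minutes


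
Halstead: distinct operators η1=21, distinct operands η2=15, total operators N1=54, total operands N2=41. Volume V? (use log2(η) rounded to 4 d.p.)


Formula: V = N * log2(η), where N = N1 + N2 and η = η1 + η2
η = 21 + 15 = 36
N = 54 + 41 = 95
log2(36) ≈ 5.1699
V = 95 * 5.1699 = 491.14

491.14


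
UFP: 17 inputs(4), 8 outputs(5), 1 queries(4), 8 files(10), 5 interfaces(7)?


UFP = EI*4 + EO*5 + EQ*4 + ILF*10 + EIF*7
UFP = 17*4 + 8*5 + 1*4 + 8*10 + 5*7
UFP = 68 + 40 + 4 + 80 + 35
UFP = 227

227


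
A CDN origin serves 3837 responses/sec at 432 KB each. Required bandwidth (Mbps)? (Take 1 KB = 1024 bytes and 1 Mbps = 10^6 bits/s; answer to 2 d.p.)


Formula: Mbps = payload_bytes * RPS * 8 / 1e6
Payload per request = 432 KB = 432 * 1024 = 442368 bytes
Total bytes/sec = 442368 * 3837 = 1697366016
Total bits/sec = 1697366016 * 8 = 13578928128
Mbps = 13578928128 / 1e6 = 13578.93

13578.93 Mbps


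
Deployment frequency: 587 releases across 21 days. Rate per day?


Formula: deployments per day = releases / days
= 587 / 21
= 27.952 deploys/day
(equivalently, 195.67 deploys/week)

27.952 deploys/day


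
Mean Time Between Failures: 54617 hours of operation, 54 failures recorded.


Formula: MTBF = Total operating time / Number of failures
MTBF = 54617 / 54
MTBF = 1011.43 hours

1011.43 hours


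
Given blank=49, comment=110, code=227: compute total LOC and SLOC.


Total LOC = blank + comment + code
Total LOC = 49 + 110 + 227 = 386
SLOC (source only) = code = 227

Total LOC: 386, SLOC: 227


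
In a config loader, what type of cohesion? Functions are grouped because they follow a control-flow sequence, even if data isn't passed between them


Reasoning: Grouped by order of execution within a routine, not by data flow
Type: Procedural cohesion

Procedural cohesion


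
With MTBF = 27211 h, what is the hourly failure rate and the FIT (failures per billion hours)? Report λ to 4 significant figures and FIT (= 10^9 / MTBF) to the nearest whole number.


Formula: λ = 1 / MTBF; FIT = λ × 1e9 = 1e9 / MTBF
λ = 1 / 27211 ≈ 3.675e-05 failures/hour
FIT = 1e9 / 27211 ≈ 36750 failures per 1e9 hours (nearest whole number)

λ = 3.675e-05 /h, FIT = 36750


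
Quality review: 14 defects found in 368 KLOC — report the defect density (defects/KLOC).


Defect density = defects / KLOC
Defect density = 14 / 368
Defect density = 0.038 defects/KLOC

0.038 defects/KLOC


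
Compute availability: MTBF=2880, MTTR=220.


Availability = MTBF / (MTBF + MTTR)
Availability = 2880 / (2880 + 220)
Availability = 2880 / 3100
Availability = 92.9032%

92.9032%


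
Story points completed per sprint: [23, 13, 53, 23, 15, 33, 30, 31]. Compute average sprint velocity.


Formula: Avg velocity = Total points / Number of sprints
Points: [23, 13, 53, 23, 15, 33, 30, 31]
Sum = 23 + 13 + 53 + 23 + 15 + 33 + 30 + 31 = 221
Avg velocity = 221 / 8 = 27.63 points/sprint

27.63 points/sprint


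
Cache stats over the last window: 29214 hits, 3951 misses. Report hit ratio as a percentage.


Formula: hit rate = hits / (hits + misses) * 100
hit rate = 29214 / (29214 + 3951) * 100
hit rate = 29214 / 33165 * 100
hit rate = 88.09%

88.09%


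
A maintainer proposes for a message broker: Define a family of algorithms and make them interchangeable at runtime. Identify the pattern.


This matches the Strategy pattern

Strategy


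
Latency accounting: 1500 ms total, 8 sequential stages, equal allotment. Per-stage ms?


Formula: per_stage = total_budget / stages
per_stage = 1500 / 8
per_stage = 187.5 ms

187.5 ms


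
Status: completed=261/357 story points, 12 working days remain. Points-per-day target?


Formula: Required rate = Remaining points / Days left
Remaining = 357 - 261 = 96 points
Required rate = 96 / 12 = 8.0 points/day

8.0 points/day


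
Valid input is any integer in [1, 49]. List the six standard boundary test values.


Range: [1, 49]
Boundaries: just below min, min, min+1, max-1, max, just above max
Values: [0, 1, 2, 48, 49, 50]

[0, 1, 2, 48, 49, 50]


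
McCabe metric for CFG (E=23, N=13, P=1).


Formula: V(G) = E - N + 2P
V(G) = 23 - 13 + 2*1
V(G) = 10 + 2
V(G) = 12

12


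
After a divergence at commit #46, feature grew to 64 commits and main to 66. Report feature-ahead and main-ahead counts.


Common ancestor: commit #46
feature commits after divergence: 64 - 46 = 18
main commits after divergence: 66 - 46 = 20
feature is 18 commits ahead of main
main is 20 commits ahead of feature

feature ahead: 18, main ahead: 20


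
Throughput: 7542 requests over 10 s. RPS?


Formula: throughput = requests / seconds
throughput = 7542 / 10
throughput = 754.2 requests/second

754.2 requests/second


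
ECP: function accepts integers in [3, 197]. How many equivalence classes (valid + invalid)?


Valid range: [3, 197]
Class 1: x < 3 — invalid
Class 2: 3 ≤ x ≤ 197 — valid
Class 3: x > 197 — invalid
Total equivalence classes: 3

3 equivalence classes


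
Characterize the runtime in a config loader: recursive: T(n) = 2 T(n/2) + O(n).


Reasoning: master theorem case 2 (merge-sort recurrence)
Complexity: O(n log n)

O(n log n)


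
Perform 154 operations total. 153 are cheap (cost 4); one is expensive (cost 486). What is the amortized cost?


Formula: Amortized cost = Total cost / Operations
Total cost = (153 * 4) + (1 * 486)
Total cost = 612 + 486 = 1098
Amortized = 1098 / 154 = 7.1299

7.1299
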